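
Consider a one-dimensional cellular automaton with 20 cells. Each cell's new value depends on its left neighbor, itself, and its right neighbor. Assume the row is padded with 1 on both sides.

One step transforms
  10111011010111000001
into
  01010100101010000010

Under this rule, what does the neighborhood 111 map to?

1

At position 3 the neighborhood is 111; the next row has 1 there.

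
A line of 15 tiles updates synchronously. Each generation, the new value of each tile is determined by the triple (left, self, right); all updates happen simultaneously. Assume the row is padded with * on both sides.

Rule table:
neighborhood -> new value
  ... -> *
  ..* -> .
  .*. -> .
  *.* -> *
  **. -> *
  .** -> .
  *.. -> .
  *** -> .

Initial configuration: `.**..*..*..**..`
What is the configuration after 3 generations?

.*........*.**.

generation 1: *.*.........*..
generation 2: **..*******....
generation 3: .*........*.**.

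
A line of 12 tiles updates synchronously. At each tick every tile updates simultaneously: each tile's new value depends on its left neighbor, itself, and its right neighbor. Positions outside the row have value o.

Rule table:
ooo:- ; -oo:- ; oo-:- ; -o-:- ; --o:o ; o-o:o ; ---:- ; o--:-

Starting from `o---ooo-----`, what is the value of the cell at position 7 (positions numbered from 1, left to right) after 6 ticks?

o

---o-------o
--o-------o-
-o-------o-o
o-------o-o-
-------o-o-o
------o-o-o-
position 7 holds o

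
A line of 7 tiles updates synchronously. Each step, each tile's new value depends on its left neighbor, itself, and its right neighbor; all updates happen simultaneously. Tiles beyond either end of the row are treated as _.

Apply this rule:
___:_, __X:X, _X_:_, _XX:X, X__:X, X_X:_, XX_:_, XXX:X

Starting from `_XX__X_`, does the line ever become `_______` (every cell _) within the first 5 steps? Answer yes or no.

no

XX_XX_X
X__X___
_XX_X__
XX___X_
X_X_X_X
step 5 is X_X_X_X, still not uniform _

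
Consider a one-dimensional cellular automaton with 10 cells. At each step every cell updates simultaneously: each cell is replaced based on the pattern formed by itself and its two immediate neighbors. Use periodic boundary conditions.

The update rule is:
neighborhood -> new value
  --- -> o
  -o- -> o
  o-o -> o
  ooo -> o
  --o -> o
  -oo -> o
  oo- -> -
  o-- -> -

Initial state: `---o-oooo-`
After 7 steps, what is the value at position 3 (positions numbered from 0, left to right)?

-

step 1: oooooooo--
step 2: ooooooo--o
step 3: oooooo--oo
step 4: ooooo--ooo
step 5: oooo--oooo
step 6: ooo--ooooo
step 7: oo--oooooo
position 3 holds -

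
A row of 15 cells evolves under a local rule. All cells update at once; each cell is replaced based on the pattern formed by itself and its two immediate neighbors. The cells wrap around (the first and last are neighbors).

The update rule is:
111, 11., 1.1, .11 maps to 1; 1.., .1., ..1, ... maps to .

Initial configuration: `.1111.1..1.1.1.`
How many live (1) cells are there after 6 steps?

.11111....1.1..
.11111.....1...
.11111.........
.11111.........  (fixed point — unchanged through step 6)
count of 1: 5

5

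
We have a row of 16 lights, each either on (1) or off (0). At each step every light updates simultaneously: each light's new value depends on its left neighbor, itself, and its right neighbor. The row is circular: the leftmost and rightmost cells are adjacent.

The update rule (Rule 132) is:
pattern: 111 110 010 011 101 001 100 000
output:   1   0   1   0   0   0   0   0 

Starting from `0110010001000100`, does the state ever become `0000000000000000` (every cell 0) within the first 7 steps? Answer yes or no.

no

0000010001000100
0000010001000100  (fixed point — unchanged through step 7)
step 7 is 0000010001000100, still not uniform 0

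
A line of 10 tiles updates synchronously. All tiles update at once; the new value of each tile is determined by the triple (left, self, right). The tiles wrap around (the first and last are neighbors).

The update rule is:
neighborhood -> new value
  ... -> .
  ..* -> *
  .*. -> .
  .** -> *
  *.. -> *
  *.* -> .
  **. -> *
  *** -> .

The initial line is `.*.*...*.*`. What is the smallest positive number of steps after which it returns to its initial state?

6

step 1: ....*.*...
step 2: ...*...*..
step 3: ..*.*.*.*.
step 4: .*.......*
step 5: ..*.....*.
step 6: .*.*...*.*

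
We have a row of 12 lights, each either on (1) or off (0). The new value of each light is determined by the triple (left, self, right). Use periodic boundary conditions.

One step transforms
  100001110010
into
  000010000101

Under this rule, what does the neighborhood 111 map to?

At position 6 the neighborhood is 111; the next row has 0 there.

0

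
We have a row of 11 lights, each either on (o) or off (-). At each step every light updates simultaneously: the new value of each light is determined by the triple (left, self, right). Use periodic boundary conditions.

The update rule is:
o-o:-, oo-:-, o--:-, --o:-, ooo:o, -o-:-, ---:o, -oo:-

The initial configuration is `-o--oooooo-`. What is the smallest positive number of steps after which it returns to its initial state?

step 1: -----oooo--
step 2: oooo--oo--o
step 3: ooo--------
step 4: -o--oooooo-

4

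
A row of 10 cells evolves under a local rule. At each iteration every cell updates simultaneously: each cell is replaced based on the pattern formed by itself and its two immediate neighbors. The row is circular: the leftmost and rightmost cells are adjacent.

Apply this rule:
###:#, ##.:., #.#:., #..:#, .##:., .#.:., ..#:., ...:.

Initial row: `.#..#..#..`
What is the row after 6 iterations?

#..#...#..

..#..#..#.
...#..#..#
#...#..#..
.#...#..#.
..#...#..#
#..#...#..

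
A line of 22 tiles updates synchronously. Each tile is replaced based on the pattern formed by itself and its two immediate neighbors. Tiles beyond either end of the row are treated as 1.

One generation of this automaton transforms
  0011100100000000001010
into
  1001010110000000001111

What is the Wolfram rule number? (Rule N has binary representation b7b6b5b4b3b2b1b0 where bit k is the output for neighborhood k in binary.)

180

position 3: 111 → 1  (bit 7 = 1)
position 4: 110 → 0  (bit 6 = 0)
position 19: 101 → 1  (bit 5 = 1)
position 0: 100 → 1  (bit 4 = 1)
position 2: 011 → 0  (bit 3 = 0)
position 7: 010 → 1  (bit 2 = 1)
position 1: 001 → 0  (bit 1 = 0)
position 9: 000 → 0  (bit 0 = 0)
bits b7..b0 = 10110100 = 180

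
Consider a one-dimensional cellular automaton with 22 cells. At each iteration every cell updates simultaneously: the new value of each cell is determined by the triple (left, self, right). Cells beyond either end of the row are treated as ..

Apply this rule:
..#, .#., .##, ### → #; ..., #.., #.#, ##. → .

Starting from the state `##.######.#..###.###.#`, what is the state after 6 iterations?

#.#..##..##..##.##....

#..#####..#.###..##..#
#.#####..##.##..##..##
#.####..##..#..##..##.
#.###..##..##.##..##..
#.##..##..##..#..##...
#.#..##..##..##.##....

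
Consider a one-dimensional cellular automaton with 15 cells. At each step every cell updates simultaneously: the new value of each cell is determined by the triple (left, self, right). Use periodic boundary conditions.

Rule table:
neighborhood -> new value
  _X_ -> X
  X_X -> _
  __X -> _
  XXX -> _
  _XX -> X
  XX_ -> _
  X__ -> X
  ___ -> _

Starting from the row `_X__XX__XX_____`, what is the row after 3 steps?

_XX_X_X_X_X____
_X__X_X_X_XX___
_XX_X_X_X_X_X__

_XX_X_X_X_X_X__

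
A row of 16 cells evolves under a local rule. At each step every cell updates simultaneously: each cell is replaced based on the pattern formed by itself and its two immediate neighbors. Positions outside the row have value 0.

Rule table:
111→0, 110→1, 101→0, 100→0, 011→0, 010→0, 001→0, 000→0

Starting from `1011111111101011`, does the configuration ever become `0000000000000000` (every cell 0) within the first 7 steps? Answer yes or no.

yes

0000000000100001
0000000000000000
all cells are 0 at step 2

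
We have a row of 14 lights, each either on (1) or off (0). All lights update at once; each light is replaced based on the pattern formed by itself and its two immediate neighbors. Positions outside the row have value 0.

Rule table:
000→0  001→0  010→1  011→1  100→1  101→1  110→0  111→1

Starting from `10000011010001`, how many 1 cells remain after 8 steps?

11000010111001
10100011110101
11110011101111
11101011011110
11011110111101
10111101111011
11111011110110
11110111101101
count of 1: 11

11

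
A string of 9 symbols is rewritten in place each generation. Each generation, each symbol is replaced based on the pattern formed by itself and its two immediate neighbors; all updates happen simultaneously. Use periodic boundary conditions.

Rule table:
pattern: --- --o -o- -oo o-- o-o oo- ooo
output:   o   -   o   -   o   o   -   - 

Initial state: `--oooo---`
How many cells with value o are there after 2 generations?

o-----ooo
-oooo----
count of o: 4

4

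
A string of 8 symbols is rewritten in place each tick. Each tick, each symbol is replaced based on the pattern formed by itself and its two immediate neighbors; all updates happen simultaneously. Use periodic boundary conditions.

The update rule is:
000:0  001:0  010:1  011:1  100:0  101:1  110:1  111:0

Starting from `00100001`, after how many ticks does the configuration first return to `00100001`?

00100001

1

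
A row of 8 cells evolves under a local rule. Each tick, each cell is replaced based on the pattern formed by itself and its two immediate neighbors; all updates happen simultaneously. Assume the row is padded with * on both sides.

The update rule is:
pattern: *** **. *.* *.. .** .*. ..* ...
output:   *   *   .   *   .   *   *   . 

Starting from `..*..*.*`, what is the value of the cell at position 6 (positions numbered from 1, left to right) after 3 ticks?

******..
********
********
position 6 holds *

*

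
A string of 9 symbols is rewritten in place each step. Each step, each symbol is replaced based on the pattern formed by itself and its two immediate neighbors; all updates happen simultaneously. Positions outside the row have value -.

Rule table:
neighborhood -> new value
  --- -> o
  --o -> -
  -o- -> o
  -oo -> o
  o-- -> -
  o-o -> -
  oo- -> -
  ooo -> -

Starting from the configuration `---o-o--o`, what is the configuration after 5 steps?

oo-o-o--o
o--o-o--o
o--o-o--o  (fixed point — unchanged through step 5)

o--o-o--o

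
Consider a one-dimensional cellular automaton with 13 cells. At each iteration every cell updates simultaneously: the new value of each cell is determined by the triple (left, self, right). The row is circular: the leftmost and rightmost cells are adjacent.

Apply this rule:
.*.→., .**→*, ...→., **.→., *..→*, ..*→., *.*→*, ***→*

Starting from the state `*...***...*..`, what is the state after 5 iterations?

..*..*.*.*.*.

.*..**.*...*.
..*.*.*.*...*
*..*.*.*.*...
.*..*.*.*.*..
..*..*.*.*.*.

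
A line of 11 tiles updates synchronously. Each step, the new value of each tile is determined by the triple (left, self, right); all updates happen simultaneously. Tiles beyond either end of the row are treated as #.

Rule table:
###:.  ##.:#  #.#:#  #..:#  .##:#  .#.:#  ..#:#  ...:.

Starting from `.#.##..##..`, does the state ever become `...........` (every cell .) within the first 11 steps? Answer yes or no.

yes

step 1: ###########
step 2: ...........
all cells are . at step 2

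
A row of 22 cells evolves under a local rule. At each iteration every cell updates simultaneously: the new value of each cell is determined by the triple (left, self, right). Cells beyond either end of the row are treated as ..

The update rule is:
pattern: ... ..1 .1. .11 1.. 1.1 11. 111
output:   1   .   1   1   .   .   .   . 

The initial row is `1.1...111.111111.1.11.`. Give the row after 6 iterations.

1.1.1.1.1.1.1.1..1.1.1

iteration 1: 1.1.1.1...1......1.1..
iteration 2: 1.1.1.1.1.1.1111.1.1.1
iteration 3: 1.1.1.1.1.1.1....1.1.1
iteration 4: 1.1.1.1.1.1.1.11.1.1.1
iteration 5: 1.1.1.1.1.1.1.1..1.1.1
iteration 6: 1.1.1.1.1.1.1.1..1.1.1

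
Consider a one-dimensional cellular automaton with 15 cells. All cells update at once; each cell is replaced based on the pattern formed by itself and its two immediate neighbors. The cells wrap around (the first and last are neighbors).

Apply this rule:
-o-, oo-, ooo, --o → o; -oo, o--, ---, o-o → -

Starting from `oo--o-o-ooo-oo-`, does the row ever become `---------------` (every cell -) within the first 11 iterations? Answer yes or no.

iteration 1: -o-oo-o--oo--o-
iteration 2: oo--o-o-o-o-oo-
iteration 3: -o-oo-o-o-o--o-
iteration 4: oo--o-o-o-o-oo-  (repeats iteration 2; period 2)
iteration 11: -o-oo-o-o-o--o-
iteration 11 is -o-oo-o-o-o--o-, still not uniform -

no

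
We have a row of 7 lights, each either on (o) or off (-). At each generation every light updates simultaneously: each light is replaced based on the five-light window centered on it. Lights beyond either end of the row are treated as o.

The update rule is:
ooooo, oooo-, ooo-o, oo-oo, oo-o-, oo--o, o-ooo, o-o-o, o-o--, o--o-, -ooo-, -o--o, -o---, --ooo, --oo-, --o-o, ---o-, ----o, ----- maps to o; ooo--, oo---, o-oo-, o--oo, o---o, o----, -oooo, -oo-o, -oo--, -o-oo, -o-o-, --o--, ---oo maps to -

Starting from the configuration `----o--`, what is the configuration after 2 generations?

generation 1: --oo-o-
generation 2: o-o-oo-

o-o-oo-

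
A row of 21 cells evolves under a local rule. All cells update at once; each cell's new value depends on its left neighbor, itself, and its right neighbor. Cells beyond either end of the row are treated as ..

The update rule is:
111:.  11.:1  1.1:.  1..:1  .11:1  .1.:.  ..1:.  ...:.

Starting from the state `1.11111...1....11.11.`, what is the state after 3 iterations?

iteration 1: ..1...11...1...11.111
iteration 2: ...1..111...1..11.1.1
iteration 3: ....1.1.11...1.11....

....1.1.11...1.11....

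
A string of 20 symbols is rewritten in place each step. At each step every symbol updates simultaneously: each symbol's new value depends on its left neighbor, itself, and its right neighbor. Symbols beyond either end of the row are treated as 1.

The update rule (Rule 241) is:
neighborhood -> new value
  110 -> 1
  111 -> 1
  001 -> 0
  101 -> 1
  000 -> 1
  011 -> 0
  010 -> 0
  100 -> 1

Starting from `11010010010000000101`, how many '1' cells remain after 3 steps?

13

11101001001111110010
11110100100111111001
11111010010011111100
count of 1: 13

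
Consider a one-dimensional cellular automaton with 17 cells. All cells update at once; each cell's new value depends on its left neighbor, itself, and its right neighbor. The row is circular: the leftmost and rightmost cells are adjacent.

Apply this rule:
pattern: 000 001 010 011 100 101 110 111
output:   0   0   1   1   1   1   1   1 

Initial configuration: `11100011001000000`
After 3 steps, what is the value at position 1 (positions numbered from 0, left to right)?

1

step 1: 11110011101100000
step 2: 11111011111110000
step 3: 11111111111111000
position 1 holds 1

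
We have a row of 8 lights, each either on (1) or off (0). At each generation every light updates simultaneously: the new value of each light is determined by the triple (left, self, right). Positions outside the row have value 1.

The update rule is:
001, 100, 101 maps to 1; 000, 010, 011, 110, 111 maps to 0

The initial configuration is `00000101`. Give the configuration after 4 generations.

10001010
01010101
10101010
01010101

01010101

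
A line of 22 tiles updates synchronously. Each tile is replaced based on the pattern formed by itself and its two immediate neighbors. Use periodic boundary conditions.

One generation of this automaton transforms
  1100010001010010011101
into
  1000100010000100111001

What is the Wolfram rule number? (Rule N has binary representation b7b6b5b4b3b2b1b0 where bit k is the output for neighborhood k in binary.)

138

position 0: 111 → 1  (bit 7 = 1)
position 1: 110 → 0  (bit 6 = 0)
position 10: 101 → 0  (bit 5 = 0)
position 2: 100 → 0  (bit 4 = 0)
position 17: 011 → 1  (bit 3 = 1)
position 5: 010 → 0  (bit 2 = 0)
position 4: 001 → 1  (bit 1 = 1)
position 3: 000 → 0  (bit 0 = 0)
bits b7..b0 = 10001010 = 138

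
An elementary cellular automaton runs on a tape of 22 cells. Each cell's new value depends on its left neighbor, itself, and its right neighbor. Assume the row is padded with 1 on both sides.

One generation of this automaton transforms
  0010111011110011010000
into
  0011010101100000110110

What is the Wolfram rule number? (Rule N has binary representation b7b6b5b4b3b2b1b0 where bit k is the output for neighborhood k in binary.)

position 5: 111 → 1  (bit 7 = 1)
position 6: 110 → 0  (bit 6 = 0)
position 3: 101 → 1  (bit 5 = 1)
position 0: 100 → 0  (bit 4 = 0)
position 4: 011 → 0  (bit 3 = 0)
position 2: 010 → 1  (bit 2 = 1)
position 1: 001 → 0  (bit 1 = 0)
position 19: 000 → 1  (bit 0 = 1)
bits b7..b0 = 10100101 = 165

165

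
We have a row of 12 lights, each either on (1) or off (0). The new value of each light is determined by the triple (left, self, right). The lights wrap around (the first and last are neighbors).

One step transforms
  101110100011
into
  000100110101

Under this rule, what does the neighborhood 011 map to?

0

At position 2 the neighborhood is 011; the next row has 0 there.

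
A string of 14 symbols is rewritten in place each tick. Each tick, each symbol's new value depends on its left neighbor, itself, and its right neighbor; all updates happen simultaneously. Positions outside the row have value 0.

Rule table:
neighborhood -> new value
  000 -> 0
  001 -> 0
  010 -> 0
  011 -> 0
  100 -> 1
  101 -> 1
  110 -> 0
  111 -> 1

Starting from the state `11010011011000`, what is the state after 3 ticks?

tick 1: 00101000100100
tick 2: 00010100010010
tick 3: 00001010001001

00001010001001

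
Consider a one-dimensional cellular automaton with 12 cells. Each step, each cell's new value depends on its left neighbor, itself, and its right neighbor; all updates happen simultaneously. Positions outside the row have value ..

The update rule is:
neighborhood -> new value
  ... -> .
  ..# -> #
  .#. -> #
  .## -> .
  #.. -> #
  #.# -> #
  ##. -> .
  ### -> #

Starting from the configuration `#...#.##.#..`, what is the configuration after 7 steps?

.#.########.

step 1: ##.###..###.
step 2: ..#.#.##.#.#
step 3: .#####..####
step 4: #.###.##.##.
step 5: ##.#.#..#..#
step 6: ..##########
step 7: .#.########.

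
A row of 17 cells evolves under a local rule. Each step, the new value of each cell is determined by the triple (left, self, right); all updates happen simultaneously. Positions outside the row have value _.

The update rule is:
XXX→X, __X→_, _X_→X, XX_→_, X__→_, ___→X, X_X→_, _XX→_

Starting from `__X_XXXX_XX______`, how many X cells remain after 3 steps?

7

X_X__XX_____XXXXX
X_X_____XXX__XXX_
X_X_XXX__X____X__
count of X: 7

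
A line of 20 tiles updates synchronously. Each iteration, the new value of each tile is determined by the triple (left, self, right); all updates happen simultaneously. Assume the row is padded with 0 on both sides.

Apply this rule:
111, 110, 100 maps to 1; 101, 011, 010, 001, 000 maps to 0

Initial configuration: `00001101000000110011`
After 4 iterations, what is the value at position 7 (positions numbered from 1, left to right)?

0

iteration 1: 00000100100000011001
iteration 2: 00000010010000001100
iteration 3: 00000001001000000110
iteration 4: 00000000100100000011
position 7 holds 0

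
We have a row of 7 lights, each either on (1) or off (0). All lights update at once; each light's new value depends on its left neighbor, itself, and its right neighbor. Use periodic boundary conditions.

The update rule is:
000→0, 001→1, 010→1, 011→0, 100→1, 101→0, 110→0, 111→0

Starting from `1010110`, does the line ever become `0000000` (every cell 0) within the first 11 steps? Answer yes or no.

yes

1010000
1011001
0000110
0001001
1011111
0000000
all cells are 0 at step 6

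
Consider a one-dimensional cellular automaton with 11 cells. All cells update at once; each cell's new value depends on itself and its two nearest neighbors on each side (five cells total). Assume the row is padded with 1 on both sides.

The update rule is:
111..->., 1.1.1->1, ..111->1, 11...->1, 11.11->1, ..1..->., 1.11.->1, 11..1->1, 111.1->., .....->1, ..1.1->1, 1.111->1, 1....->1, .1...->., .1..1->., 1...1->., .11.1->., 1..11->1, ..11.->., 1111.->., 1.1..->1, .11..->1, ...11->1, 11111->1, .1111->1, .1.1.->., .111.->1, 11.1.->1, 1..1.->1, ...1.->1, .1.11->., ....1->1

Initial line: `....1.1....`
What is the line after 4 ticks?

11111.1.111
111..11.111
1..11..1111
.11.1111111

.11.1111111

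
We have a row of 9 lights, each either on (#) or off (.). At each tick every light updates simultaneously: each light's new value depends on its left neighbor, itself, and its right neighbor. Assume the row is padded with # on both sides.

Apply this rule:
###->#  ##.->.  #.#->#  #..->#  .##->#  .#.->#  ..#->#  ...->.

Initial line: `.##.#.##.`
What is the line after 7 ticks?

##.####.#
#.####.##
.####.###
####.####
###.#####
##.######
#.#######

#.#######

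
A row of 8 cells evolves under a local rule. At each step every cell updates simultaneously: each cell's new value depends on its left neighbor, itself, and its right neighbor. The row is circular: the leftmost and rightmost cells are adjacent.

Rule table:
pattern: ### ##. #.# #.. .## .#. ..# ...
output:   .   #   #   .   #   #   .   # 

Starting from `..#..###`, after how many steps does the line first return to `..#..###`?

..#..#.#
..#..###

2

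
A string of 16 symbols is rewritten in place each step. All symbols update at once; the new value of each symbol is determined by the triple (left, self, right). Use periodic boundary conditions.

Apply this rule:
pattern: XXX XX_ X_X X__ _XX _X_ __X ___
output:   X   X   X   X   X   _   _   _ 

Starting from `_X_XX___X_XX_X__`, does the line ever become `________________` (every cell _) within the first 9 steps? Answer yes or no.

no

__XXXX___XXXX_X_
__XXXXX__XXXXX_X
X_XXXXXX_XXXXXX_
_XXXXXXXXXXXXXXX
XXXXXXXXXXXXXXXX
XXXXXXXXXXXXXXXX  (fixed point — unchanged through step 9)
step 9 is XXXXXXXXXXXXXXXX, still not uniform _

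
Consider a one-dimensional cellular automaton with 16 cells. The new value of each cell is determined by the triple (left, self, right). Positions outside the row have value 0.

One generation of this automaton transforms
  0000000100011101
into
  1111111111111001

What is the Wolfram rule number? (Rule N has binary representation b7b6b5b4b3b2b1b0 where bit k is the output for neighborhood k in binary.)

position 12: 111 → 1  (bit 7 = 1)
position 13: 110 → 0  (bit 6 = 0)
position 14: 101 → 0  (bit 5 = 0)
position 8: 100 → 1  (bit 4 = 1)
position 11: 011 → 1  (bit 3 = 1)
position 7: 010 → 1  (bit 2 = 1)
position 6: 001 → 1  (bit 1 = 1)
position 0: 000 → 1  (bit 0 = 1)
bits b7..b0 = 10011111 = 159

159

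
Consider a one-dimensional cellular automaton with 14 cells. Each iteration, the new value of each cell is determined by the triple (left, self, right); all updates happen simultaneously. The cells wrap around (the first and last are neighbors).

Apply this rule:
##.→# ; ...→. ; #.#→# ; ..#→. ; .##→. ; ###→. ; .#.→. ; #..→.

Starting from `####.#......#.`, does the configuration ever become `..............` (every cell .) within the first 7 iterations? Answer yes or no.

yes

...##........#
....#.........
..............
all cells are . at iteration 3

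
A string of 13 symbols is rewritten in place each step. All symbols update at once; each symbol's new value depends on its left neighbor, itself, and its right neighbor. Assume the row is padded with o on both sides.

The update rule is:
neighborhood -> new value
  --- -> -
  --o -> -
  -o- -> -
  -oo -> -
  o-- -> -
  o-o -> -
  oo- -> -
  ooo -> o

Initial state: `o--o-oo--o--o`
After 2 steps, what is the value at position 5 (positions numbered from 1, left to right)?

-------------
-------------
position 5 holds -

-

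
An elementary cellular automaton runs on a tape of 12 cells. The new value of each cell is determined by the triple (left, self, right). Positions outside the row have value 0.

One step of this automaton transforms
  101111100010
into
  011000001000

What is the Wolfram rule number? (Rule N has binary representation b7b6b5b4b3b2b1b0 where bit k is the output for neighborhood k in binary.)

41

position 3: 111 → 0  (bit 7 = 0)
position 6: 110 → 0  (bit 6 = 0)
position 1: 101 → 1  (bit 5 = 1)
position 7: 100 → 0  (bit 4 = 0)
position 2: 011 → 1  (bit 3 = 1)
position 0: 010 → 0  (bit 2 = 0)
position 9: 001 → 0  (bit 1 = 0)
position 8: 000 → 1  (bit 0 = 1)
bits b7..b0 = 00101001 = 41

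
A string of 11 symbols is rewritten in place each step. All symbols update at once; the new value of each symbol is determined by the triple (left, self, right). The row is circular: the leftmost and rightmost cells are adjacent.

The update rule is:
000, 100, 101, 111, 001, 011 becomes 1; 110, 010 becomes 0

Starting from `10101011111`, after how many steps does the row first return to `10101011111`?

step 1: 01010111111
step 2: 10101111110
step 3: 01011111101
step 4: 10111111010
step 5: 01111110101
step 6: 11111101010
step 7: 11111010101
step 8: 11110101011
step 9: 11101010111
step 10: 11010101111
step 11: 10101011111

11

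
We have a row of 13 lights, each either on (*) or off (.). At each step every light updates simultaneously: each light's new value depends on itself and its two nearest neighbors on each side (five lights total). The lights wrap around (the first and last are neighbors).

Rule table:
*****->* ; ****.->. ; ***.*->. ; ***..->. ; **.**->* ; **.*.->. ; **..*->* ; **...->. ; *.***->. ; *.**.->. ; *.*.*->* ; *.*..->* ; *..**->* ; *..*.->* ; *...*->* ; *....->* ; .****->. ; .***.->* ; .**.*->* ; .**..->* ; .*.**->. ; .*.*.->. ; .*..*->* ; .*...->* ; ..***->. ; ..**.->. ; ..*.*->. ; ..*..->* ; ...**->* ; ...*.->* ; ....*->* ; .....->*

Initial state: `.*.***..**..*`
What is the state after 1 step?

.*..*.**.***.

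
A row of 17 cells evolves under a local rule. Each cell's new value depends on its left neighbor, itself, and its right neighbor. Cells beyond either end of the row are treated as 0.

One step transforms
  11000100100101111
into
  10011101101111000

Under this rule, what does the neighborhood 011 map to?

At position 0 the neighborhood is 011; the next row has 1 there.

1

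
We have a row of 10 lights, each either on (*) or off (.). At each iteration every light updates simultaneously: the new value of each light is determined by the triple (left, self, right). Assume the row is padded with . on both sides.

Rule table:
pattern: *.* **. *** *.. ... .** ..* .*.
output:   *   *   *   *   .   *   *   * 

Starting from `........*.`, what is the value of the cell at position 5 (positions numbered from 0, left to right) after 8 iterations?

.......***
......****
.....*****
....******
...*******
..********
.*********
**********
position 5 holds *

*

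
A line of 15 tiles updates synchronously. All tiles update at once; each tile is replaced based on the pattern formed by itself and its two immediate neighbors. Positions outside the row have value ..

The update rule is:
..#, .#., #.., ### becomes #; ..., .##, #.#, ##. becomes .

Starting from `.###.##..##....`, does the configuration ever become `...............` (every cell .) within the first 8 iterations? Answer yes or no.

no

iteration 1: #.#....##..#...
iteration 2: #.##..#..####..
iteration 3: #...#####.##.#.
iteration 4: ##.#.###.....##
iteration 5: ...#..#.#...#..
iteration 6: ..#####.##.###.
iteration 7: .#.###......#.#
iteration 8: ##..#.#....##.#
iteration 8 is ##..#.#....##.#, still not uniform .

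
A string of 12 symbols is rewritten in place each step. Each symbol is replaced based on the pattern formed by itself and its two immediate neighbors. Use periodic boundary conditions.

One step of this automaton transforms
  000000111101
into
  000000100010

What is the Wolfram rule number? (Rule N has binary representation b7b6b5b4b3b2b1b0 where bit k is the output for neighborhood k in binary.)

40

position 7: 111 → 0  (bit 7 = 0)
position 9: 110 → 0  (bit 6 = 0)
position 10: 101 → 1  (bit 5 = 1)
position 0: 100 → 0  (bit 4 = 0)
position 6: 011 → 1  (bit 3 = 1)
position 11: 010 → 0  (bit 2 = 0)
position 5: 001 → 0  (bit 1 = 0)
position 1: 000 → 0  (bit 0 = 0)
bits b7..b0 = 00101000 = 40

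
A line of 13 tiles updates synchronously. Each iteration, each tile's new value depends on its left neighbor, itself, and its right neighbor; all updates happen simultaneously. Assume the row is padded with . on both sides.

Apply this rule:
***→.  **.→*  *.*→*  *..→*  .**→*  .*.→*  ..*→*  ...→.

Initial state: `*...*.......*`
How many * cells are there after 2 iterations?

**.***.....**
****.**...***
count of *: 9

9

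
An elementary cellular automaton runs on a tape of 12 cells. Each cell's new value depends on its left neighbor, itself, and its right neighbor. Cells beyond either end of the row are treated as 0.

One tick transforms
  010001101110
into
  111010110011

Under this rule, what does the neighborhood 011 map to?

At position 5 the neighborhood is 011; the next row has 0 there.

0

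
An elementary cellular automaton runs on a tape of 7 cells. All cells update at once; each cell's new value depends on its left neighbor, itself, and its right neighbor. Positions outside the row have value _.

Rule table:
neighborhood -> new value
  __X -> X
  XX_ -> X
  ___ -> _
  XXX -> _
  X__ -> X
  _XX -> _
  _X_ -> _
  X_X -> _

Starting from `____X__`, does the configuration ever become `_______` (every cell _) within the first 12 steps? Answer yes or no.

yes

___X_X_
__X___X
_X_X_X_
X_____X
_X___X_
X_X_X_X
_______
all cells are _ at step 7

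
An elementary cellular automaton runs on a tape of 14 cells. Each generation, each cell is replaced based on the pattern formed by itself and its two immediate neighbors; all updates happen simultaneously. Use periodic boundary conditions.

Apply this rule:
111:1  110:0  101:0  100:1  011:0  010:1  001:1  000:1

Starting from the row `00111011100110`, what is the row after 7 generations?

generation 1: 11010001011001
generation 2: 10011111000110
generation 3: 11101110111000
generation 4: 01000100010111
generation 5: 01111111110010
generation 6: 10111111101111
generation 7: 00011111000111

00011111000111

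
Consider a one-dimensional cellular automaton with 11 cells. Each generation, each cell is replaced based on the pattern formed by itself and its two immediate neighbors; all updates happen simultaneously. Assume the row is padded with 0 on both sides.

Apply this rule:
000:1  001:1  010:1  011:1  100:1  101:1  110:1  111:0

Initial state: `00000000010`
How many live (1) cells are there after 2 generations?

2

generation 1: 11111111111
generation 2: 10000000001
count of 1: 2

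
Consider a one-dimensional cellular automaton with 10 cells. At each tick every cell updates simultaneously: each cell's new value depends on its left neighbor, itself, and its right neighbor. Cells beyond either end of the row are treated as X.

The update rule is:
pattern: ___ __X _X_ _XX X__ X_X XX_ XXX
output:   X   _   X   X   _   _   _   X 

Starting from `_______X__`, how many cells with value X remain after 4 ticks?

_XXXXX_X__
_XXXX__X__
_XXX___X__
_XX__X_X__
count of X: 4

4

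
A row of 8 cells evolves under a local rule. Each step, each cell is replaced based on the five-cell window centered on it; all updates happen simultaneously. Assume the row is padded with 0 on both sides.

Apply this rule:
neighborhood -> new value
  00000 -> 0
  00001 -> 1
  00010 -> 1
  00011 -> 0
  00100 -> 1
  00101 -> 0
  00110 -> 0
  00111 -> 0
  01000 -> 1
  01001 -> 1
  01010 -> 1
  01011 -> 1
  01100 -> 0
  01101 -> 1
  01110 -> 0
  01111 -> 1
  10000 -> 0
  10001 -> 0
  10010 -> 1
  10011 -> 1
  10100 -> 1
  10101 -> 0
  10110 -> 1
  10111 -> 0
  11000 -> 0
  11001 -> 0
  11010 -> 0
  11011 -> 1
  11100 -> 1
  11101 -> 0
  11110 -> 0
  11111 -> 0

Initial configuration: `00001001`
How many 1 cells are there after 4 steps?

3

00111111
10010001
11111011
01000110
count of 1: 3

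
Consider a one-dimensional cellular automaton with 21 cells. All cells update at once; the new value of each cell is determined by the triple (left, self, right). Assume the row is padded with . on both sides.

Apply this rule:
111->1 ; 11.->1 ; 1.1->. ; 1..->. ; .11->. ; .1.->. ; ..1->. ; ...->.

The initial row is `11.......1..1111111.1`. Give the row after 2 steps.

.1...........111111..
..............11111..

..............11111..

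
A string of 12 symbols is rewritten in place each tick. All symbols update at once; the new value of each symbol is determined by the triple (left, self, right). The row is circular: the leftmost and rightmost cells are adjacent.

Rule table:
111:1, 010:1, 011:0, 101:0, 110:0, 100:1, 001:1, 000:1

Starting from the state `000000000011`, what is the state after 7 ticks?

001011010000

111111111100
011111111011
001111110000
110111101111
100011000111
011100111011
001011010000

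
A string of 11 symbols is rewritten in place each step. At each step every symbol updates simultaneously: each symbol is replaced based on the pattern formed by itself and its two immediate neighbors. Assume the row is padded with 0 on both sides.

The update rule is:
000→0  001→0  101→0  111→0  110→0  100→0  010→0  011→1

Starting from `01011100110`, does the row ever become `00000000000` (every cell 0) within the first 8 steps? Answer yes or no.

00010000100
00000000000
all cells are 0 at step 2

yes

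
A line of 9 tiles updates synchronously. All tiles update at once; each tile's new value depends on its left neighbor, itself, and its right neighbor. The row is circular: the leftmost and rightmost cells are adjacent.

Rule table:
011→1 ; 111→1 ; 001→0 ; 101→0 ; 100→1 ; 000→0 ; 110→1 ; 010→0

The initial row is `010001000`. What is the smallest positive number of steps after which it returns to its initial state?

001000100
000100010
000010001
100001000
010000100
001000010
000100001
100010000
010001000

9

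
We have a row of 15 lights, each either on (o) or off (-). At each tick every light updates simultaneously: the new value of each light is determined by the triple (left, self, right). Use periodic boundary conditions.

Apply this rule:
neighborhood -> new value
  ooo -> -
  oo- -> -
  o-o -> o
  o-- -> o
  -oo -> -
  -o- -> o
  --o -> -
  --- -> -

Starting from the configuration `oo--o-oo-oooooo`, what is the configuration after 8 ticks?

tick 1: --o-oo--o------
tick 2: --oo--o-oo-----
tick 3: ----o-oo--o----
tick 4: ----oo--o-oo---
tick 5: ------o-oo--o--
tick 6: ------oo--o-oo-
tick 7: --------o-oo--o
tick 8: o-------oo--o-o

o-------oo--o-o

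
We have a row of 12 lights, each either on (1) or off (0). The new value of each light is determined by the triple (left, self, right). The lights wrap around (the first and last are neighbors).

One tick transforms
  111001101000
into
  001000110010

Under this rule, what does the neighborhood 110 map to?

1

At position 2 the neighborhood is 110; the next row has 1 there.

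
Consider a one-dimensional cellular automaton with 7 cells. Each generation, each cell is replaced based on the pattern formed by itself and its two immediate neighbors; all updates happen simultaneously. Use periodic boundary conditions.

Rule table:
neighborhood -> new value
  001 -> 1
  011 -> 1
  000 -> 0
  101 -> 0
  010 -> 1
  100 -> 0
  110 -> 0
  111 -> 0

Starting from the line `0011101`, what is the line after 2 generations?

0110001
0100011

0100011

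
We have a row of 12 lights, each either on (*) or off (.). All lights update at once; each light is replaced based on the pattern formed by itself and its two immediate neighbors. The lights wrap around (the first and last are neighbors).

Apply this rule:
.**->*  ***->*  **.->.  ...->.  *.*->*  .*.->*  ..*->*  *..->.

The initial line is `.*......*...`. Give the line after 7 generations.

**.....**...
*.....**...*
.....**...**
....**...**.
...**...**..
..**...**...
.**...**....

.**...**....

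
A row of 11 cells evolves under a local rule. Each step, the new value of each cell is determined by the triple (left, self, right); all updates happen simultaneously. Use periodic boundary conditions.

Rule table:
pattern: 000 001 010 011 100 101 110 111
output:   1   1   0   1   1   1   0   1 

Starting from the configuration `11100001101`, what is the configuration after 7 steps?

11011111011
10111110111
01111101111
11111011110
11110111101
11101111011
11011110111

11011110111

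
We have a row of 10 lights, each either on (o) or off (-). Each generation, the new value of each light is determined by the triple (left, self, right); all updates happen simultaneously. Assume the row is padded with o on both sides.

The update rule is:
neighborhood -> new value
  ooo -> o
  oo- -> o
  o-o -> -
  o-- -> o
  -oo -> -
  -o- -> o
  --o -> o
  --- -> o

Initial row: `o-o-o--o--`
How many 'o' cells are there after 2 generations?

o-o-oooooo
o-o--ooooo
count of o: 7

7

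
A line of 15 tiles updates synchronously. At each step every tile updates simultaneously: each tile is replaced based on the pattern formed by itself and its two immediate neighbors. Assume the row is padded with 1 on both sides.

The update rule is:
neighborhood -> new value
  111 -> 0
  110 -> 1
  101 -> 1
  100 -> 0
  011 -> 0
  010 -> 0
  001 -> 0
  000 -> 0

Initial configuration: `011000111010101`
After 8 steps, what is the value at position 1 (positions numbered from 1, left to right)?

1

101000001101010
110000000110101
010000000011010
100000000001101
100000000000110
100000000000011
100000000000000
100000000000000
position 1 holds 1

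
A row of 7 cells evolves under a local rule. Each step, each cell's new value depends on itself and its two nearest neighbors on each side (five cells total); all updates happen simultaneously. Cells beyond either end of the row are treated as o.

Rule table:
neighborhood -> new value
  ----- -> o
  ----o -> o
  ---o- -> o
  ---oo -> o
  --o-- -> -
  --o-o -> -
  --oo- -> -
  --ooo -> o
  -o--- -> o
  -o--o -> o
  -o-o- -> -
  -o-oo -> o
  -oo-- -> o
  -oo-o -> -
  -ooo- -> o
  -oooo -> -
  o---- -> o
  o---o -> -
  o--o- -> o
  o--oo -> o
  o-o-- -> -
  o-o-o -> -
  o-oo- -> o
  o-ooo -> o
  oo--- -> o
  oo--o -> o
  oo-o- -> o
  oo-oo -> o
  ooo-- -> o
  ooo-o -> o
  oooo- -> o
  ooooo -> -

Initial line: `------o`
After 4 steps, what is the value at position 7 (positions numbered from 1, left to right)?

ooooooo
-------
ooooooo  (repeats step 1; period 2)
step 4: -------
position 7 holds -

-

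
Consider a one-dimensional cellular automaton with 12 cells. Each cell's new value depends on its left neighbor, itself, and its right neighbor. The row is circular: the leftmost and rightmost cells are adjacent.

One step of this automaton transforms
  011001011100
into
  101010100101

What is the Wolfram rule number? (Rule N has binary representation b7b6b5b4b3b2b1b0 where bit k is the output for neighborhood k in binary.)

99

position 8: 111 → 0  (bit 7 = 0)
position 2: 110 → 1  (bit 6 = 1)
position 6: 101 → 1  (bit 5 = 1)
position 3: 100 → 0  (bit 4 = 0)
position 1: 011 → 0  (bit 3 = 0)
position 5: 010 → 0  (bit 2 = 0)
position 0: 001 → 1  (bit 1 = 1)
position 11: 000 → 1  (bit 0 = 1)
bits b7..b0 = 01100011 = 99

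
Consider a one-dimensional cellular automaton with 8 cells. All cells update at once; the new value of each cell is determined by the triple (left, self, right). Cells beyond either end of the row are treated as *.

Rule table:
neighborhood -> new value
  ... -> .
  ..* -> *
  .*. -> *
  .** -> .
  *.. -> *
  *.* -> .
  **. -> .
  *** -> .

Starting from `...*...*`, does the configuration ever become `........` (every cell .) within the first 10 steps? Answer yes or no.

yes

step 1: *.***.*.
step 2: ......*.
step 3: *....**.
step 4: .*..*...
step 5: .*****.*
step 6: ........
all cells are . at step 6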